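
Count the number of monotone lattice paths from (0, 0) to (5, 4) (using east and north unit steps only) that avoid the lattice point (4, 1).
Number of paths = 106

Total paths from (0, 0) to (5, 4): C(9, 5) = 126. Paths through (4, 1): (paths (0, 0) → (4, 1)) × (paths (4, 1) → (5, 4)) = C(5, 4) · C(4, 1) = 5 · 4 = 20. Avoidance count = 126 − 20 = 106.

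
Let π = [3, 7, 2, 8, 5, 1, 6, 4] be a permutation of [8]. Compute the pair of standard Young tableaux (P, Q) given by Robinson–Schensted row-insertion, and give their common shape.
P = [1, 4, 6] / [2, 5, 8] / [3, 7];  Q = [1, 2, 4] / [3, 5, 7] / [6, 8];  common shape = (3, 3, 2)

Row-insert the values π_1, π_2, … into P one at a time, bumping the leftmost entry strictly greater than the inserted value down to the next row. The recording tableau Q records, in position (i, j), the step at which that cell was added to P.
  Insert 3 (step 1): P = [3];  Q = [1]
  Insert 7 (step 2): P = [3, 7];  Q = [1, 2]
  Insert 2 (step 3): P = [2, 7] / [3];  Q = [1, 2] / [3]
  Insert 8 (step 4): P = [2, 7, 8] / [3];  Q = [1, 2, 4] / [3]
  Insert 5 (step 5): P = [2, 5, 8] / [3, 7];  Q = [1, 2, 4] / [3, 5]
  Insert 1 (step 6): P = [1, 5, 8] / [2, 7] / [3];  Q = [1, 2, 4] / [3, 5] / [6]
  Insert 6 (step 7): P = [1, 5, 6] / [2, 7, 8] / [3];  Q = [1, 2, 4] / [3, 5, 7] / [6]
  Insert 4 (step 8): P = [1, 4, 6] / [2, 5, 8] / [3, 7];  Q = [1, 2, 4] / [3, 5, 7] / [6, 8]
Final shape: (3, 3, 2).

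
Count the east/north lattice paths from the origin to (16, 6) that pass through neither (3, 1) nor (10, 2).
Number of paths = 33201

Inclusion–exclusion. Total paths: C(22, 16) = 74613. Through P₁: C(4, 3)·C(18, 13) = 34272. Through P₂: C(12, 10)·C(10, 6) = 13860. Since P₁ is strictly southwest of P₂, a monotone path through both must visit P₁ then P₂; paths through both = C(4, 3)·C(8, 7)·C(10, 6) = 6720. Avoid both = 74613 − 34272 − 13860 + 6720 = 33201.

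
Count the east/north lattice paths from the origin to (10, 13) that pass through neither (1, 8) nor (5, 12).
Number of paths = 1092700

Inclusion–exclusion. Total paths: C(23, 10) = 1144066. Through P₁: C(9, 1)·C(14, 9) = 18018. Through P₂: C(17, 5)·C(6, 5) = 37128. Since P₁ is strictly southwest of P₂, a monotone path through both must visit P₁ then P₂; paths through both = C(9, 1)·C(8, 4)·C(6, 5) = 3780. Avoid both = 1144066 − 18018 − 37128 + 3780 = 1092700.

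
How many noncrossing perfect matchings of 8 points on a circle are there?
C_4 = 14

These noncrossing handshakes are counted by the Catalan number C_n = (1/(n + 1)) · C(2n, n). For n = 4: C_4 = (1/5) · C(8, 4) = 70/5 = 14.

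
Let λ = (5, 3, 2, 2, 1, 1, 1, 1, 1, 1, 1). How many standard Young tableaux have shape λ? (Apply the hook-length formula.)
# SYT of shape (5, 3, 2, 2, 1, 1, 1, 1, 1, 1, 1) = 3325608

Hook-length formula: f^λ = n! / Π hook(c), product over all cells c of the Young diagram. For λ = (5, 3, 2, 2, 1, 1, 1, 1, 1, 1, 1), n = 19 boxes. Hook lengths by row (left-to-right, top-to-bottom): [15, 7, 4, 2, 1]; [12, 4, 1]; [10, 2]; [9, 1]; [7]; [6]; [5]; [4]; [3]; [2]; [1]. Product of hooks = 36578304000. So f^λ = 19! / 36578304000 = 121645100408832000 / 36578304000 = 3325608.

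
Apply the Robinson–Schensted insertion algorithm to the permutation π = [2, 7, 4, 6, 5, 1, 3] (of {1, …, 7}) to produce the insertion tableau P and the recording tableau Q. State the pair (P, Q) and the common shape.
P = [1, 3, 5] / [2, 4] / [6] / [7];  Q = [1, 2, 4] / [3, 7] / [5] / [6];  common shape = (3, 2, 1, 1)

Row-insert the values π_1, π_2, … into P one at a time, bumping the leftmost entry strictly greater than the inserted value down to the next row. The recording tableau Q records, in position (i, j), the step at which that cell was added to P.
  Insert 2 (step 1): P = [2];  Q = [1]
  Insert 7 (step 2): P = [2, 7];  Q = [1, 2]
  Insert 4 (step 3): P = [2, 4] / [7];  Q = [1, 2] / [3]
  Insert 6 (step 4): P = [2, 4, 6] / [7];  Q = [1, 2, 4] / [3]
  Insert 5 (step 5): P = [2, 4, 5] / [6] / [7];  Q = [1, 2, 4] / [3] / [5]
  Insert 1 (step 6): P = [1, 4, 5] / [2] / [6] / [7];  Q = [1, 2, 4] / [3] / [5] / [6]
  Insert 3 (step 7): P = [1, 3, 5] / [2, 4] / [6] / [7];  Q = [1, 2, 4] / [3, 7] / [5] / [6]
Final shape: (3, 2, 1, 1).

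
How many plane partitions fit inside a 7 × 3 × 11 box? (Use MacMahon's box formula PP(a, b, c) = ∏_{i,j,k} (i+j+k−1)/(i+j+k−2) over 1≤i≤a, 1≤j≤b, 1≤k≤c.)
PP(7, 3, 11) = 431621592480

Evaluate the triple product over i = 1..7, j = 1..3, k = 1..11. The factors are (2/1) · (3/2) · (4/3) · (5/4) · (6/5) · (7/6) · (8/7) · (9/8) · … (231 factors total). The numerators and denominators telescope so the product is an integer; carrying out the multiplication exactly gives PP(7, 3, 11) = 431621592480.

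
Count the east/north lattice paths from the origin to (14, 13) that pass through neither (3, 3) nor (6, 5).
Number of paths = 9632040

Inclusion–exclusion. Total paths: C(27, 14) = 20058300. Through P₁: C(6, 3)·C(21, 11) = 7054320. Through P₂: C(11, 6)·C(16, 8) = 5945940. Since P₁ is strictly southwest of P₂, a monotone path through both must visit P₁ then P₂; paths through both = C(6, 3)·C(5, 3)·C(16, 8) = 2574000. Avoid both = 20058300 − 7054320 − 5945940 + 2574000 = 9632040.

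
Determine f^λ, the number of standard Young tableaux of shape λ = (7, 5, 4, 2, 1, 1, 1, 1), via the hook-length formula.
# SYT of shape (7, 5, 4, 2, 1, 1, 1, 1) = 3233230000

Hook-length formula: f^λ = n! / Π hook(c), product over all cells c of the Young diagram. For λ = (7, 5, 4, 2, 1, 1, 1, 1), n = 22 boxes. Hook lengths by row (left-to-right, top-to-bottom): [14, 9, 7, 6, 4, 2, 1]; [11, 6, 4, 3, 1]; [9, 4, 2, 1]; [6, 1]; [4]; [3]; [2]; [1]. Product of hooks = 347640201216. So f^λ = 22! / 347640201216 = 1124000727777607680000 / 347640201216 = 3233230000.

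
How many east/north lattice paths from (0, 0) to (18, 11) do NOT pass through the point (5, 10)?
Number of paths = 34555248

Total paths from (0, 0) to (18, 11): C(29, 18) = 34597290. Paths through (5, 10): (paths (0, 0) → (5, 10)) × (paths (5, 10) → (18, 11)) = C(15, 5) · C(14, 13) = 3003 · 14 = 42042. Avoidance count = 34597290 − 42042 = 34555248.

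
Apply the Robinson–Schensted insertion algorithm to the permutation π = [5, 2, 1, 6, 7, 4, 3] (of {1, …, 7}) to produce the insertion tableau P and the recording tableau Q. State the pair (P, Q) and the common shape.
P = [1, 3, 7] / [2, 4] / [5, 6];  Q = [1, 4, 5] / [2, 6] / [3, 7];  common shape = (3, 2, 2)

Row-insert the values π_1, π_2, … into P one at a time, bumping the leftmost entry strictly greater than the inserted value down to the next row. The recording tableau Q records, in position (i, j), the step at which that cell was added to P.
  Insert 5 (step 1): P = [5];  Q = [1]
  Insert 2 (step 2): P = [2] / [5];  Q = [1] / [2]
  Insert 1 (step 3): P = [1] / [2] / [5];  Q = [1] / [2] / [3]
  Insert 6 (step 4): P = [1, 6] / [2] / [5];  Q = [1, 4] / [2] / [3]
  Insert 7 (step 5): P = [1, 6, 7] / [2] / [5];  Q = [1, 4, 5] / [2] / [3]
  Insert 4 (step 6): P = [1, 4, 7] / [2, 6] / [5];  Q = [1, 4, 5] / [2, 6] / [3]
  Insert 3 (step 7): P = [1, 3, 7] / [2, 4] / [5, 6];  Q = [1, 4, 5] / [2, 6] / [3, 7]
Final shape: (3, 2, 2).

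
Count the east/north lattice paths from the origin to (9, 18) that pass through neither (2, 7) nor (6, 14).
Number of paths = 2600361

Inclusion–exclusion. Total paths: C(27, 9) = 4686825. Through P₁: C(9, 2)·C(18, 7) = 1145664. Through P₂: C(20, 6)·C(7, 3) = 1356600. Since P₁ is strictly southwest of P₂, a monotone path through both must visit P₁ then P₂; paths through both = C(9, 2)·C(11, 4)·C(7, 3) = 415800. Avoid both = 4686825 − 1145664 − 1356600 + 415800 = 2600361.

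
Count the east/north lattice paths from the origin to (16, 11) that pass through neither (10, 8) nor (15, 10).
Number of paths = 4662539

Inclusion–exclusion. Total paths: C(27, 16) = 13037895. Through P₁: C(18, 10)·C(9, 6) = 3675672. Through P₂: C(25, 15)·C(2, 1) = 6537520. Since P₁ is strictly southwest of P₂, a monotone path through both must visit P₁ then P₂; paths through both = C(18, 10)·C(7, 5)·C(2, 1) = 1837836. Avoid both = 13037895 − 3675672 − 6537520 + 1837836 = 4662539.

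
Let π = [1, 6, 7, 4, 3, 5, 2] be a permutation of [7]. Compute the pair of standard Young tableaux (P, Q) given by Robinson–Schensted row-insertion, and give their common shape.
P = [1, 2, 5] / [3, 7] / [4] / [6];  Q = [1, 2, 3] / [4, 6] / [5] / [7];  common shape = (3, 2, 1, 1)

Row-insert the values π_1, π_2, … into P one at a time, bumping the leftmost entry strictly greater than the inserted value down to the next row. The recording tableau Q records, in position (i, j), the step at which that cell was added to P.
  Insert 1 (step 1): P = [1];  Q = [1]
  Insert 6 (step 2): P = [1, 6];  Q = [1, 2]
  Insert 7 (step 3): P = [1, 6, 7];  Q = [1, 2, 3]
  Insert 4 (step 4): P = [1, 4, 7] / [6];  Q = [1, 2, 3] / [4]
  Insert 3 (step 5): P = [1, 3, 7] / [4] / [6];  Q = [1, 2, 3] / [4] / [5]
  Insert 5 (step 6): P = [1, 3, 5] / [4, 7] / [6];  Q = [1, 2, 3] / [4, 6] / [5]
  Insert 2 (step 7): P = [1, 2, 5] / [3, 7] / [4] / [6];  Q = [1, 2, 3] / [4, 6] / [5] / [7]
Final shape: (3, 2, 1, 1).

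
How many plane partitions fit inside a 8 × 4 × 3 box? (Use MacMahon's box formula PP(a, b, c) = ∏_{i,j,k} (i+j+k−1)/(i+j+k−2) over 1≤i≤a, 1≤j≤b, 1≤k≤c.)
PP(8, 4, 3) = 4723719

Evaluate the triple product over i = 1..8, j = 1..4, k = 1..3. The factors are (2/1) · (3/2) · (4/3) · (3/2) · (4/3) · (5/4) · (4/3) · (5/4) · … (96 factors total). The numerators and denominators telescope so the product is an integer; carrying out the multiplication exactly gives PP(8, 4, 3) = 4723719.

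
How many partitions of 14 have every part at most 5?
p(14, parts ≤ 5) = 70

Partitions of 14 with all parts ≤ 5: 5+5+4, 5+5+3+1, 5+5+2+2, 5+5+2+1+1, 5+5+1+1+1+1, 5+4+4+1, 5+4+3+2, 5+4+3+1+1, 5+4+2+2+1, 5+4+2+1+1+1, 5+4+1+1+1+1+1, 5+3+3+3, 5+3+3+2+1, 5+3+3+1+1+1, 5+3+2+2+2, 5+3+2+2+1+1, 5+3+2+1+1+1+1, 5+3+1+1+1+1+1+1, 5+2+2+2+2+1, 5+2+2+2+1+1+1, 5+2+2+1+1+1+1+1, 5+2+1+1+1+1+1+1+1, 5+1+1+1+1+1+1+1+1+1, 4+4+4+2, 4+4+4+1+1, 4+4+3+3, 4+4+3+2+1, 4+4+3+1+1+1, 4+4+2+2+2, 4+4+2+2+1+1, … (70 total). Count = 70.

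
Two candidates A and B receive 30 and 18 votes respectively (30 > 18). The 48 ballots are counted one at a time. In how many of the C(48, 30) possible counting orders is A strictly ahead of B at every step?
Strict-lead orderings = 1827459250276

Total orderings of the 48 votes with 30 for A: C(48, 30) = 7309837001104. By the Bertrand ballot formula (Cycle Lemma / reflection principle), the number of orderings in which A is strictly ahead of B throughout is (p − q)/(p + q) · C(p + q, p) = (30 − 18)/(30 + 18) · 7309837001104 = 1827459250276.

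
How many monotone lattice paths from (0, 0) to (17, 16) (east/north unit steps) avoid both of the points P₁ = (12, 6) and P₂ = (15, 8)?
Number of paths = 1097345088

Inclusion–exclusion. Total paths: C(33, 17) = 1166803110. Through P₁: C(18, 12)·C(15, 5) = 55747692. Through P₂: C(23, 15)·C(10, 2) = 22064130. Since P₁ is strictly southwest of P₂, a monotone path through both must visit P₁ then P₂; paths through both = C(18, 12)·C(5, 3)·C(10, 2) = 8353800. Avoid both = 1166803110 − 55747692 − 22064130 + 8353800 = 1097345088.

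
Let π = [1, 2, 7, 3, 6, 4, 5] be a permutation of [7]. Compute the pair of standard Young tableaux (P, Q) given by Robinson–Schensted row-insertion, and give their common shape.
P = [1, 2, 3, 4, 5] / [6] / [7];  Q = [1, 2, 3, 5, 7] / [4] / [6];  common shape = (5, 1, 1)

Row-insert the values π_1, π_2, … into P one at a time, bumping the leftmost entry strictly greater than the inserted value down to the next row. The recording tableau Q records, in position (i, j), the step at which that cell was added to P.
  Insert 1 (step 1): P = [1];  Q = [1]
  Insert 2 (step 2): P = [1, 2];  Q = [1, 2]
  Insert 7 (step 3): P = [1, 2, 7];  Q = [1, 2, 3]
  Insert 3 (step 4): P = [1, 2, 3] / [7];  Q = [1, 2, 3] / [4]
  Insert 6 (step 5): P = [1, 2, 3, 6] / [7];  Q = [1, 2, 3, 5] / [4]
  Insert 4 (step 6): P = [1, 2, 3, 4] / [6] / [7];  Q = [1, 2, 3, 5] / [4] / [6]
  Insert 5 (step 7): P = [1, 2, 3, 4, 5] / [6] / [7];  Q = [1, 2, 3, 5, 7] / [4] / [6]
Final shape: (5, 1, 1).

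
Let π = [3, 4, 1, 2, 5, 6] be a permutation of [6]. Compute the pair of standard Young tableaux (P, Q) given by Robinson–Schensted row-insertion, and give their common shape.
P = [1, 2, 5, 6] / [3, 4];  Q = [1, 2, 5, 6] / [3, 4];  common shape = (4, 2)

Row-insert the values π_1, π_2, … into P one at a time, bumping the leftmost entry strictly greater than the inserted value down to the next row. The recording tableau Q records, in position (i, j), the step at which that cell was added to P.
  Insert 3 (step 1): P = [3];  Q = [1]
  Insert 4 (step 2): P = [3, 4];  Q = [1, 2]
  Insert 1 (step 3): P = [1, 4] / [3];  Q = [1, 2] / [3]
  Insert 2 (step 4): P = [1, 2] / [3, 4];  Q = [1, 2] / [3, 4]
  Insert 5 (step 5): P = [1, 2, 5] / [3, 4];  Q = [1, 2, 5] / [3, 4]
  Insert 6 (step 6): P = [1, 2, 5, 6] / [3, 4];  Q = [1, 2, 5, 6] / [3, 4]
Final shape: (4, 2).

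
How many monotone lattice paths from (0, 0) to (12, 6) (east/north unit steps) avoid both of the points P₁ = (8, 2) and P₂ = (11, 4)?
Number of paths = 12669

Inclusion–exclusion. Total paths: C(18, 12) = 18564. Through P₁: C(10, 8)·C(8, 4) = 3150. Through P₂: C(15, 11)·C(3, 1) = 4095. Since P₁ is strictly southwest of P₂, a monotone path through both must visit P₁ then P₂; paths through both = C(10, 8)·C(5, 3)·C(3, 1) = 1350. Avoid both = 18564 − 3150 − 4095 + 1350 = 12669.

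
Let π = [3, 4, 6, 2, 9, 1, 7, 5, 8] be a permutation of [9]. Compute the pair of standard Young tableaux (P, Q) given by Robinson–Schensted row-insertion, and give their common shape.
P = [1, 4, 5, 7, 8] / [2, 6] / [3, 9];  Q = [1, 2, 3, 5, 9] / [4, 7] / [6, 8];  common shape = (5, 2, 2)

Row-insert the values π_1, π_2, … into P one at a time, bumping the leftmost entry strictly greater than the inserted value down to the next row. The recording tableau Q records, in position (i, j), the step at which that cell was added to P.
  Insert 3 (step 1): P = [3];  Q = [1]
  Insert 4 (step 2): P = [3, 4];  Q = [1, 2]
  Insert 6 (step 3): P = [3, 4, 6];  Q = [1, 2, 3]
  Insert 2 (step 4): P = [2, 4, 6] / [3];  Q = [1, 2, 3] / [4]
  Insert 9 (step 5): P = [2, 4, 6, 9] / [3];  Q = [1, 2, 3, 5] / [4]
  Insert 1 (step 6): P = [1, 4, 6, 9] / [2] / [3];  Q = [1, 2, 3, 5] / [4] / [6]
  Insert 7 (step 7): P = [1, 4, 6, 7] / [2, 9] / [3];  Q = [1, 2, 3, 5] / [4, 7] / [6]
  Insert 5 (step 8): P = [1, 4, 5, 7] / [2, 6] / [3, 9];  Q = [1, 2, 3, 5] / [4, 7] / [6, 8]
  Insert 8 (step 9): P = [1, 4, 5, 7, 8] / [2, 6] / [3, 9];  Q = [1, 2, 3, 5, 9] / [4, 7] / [6, 8]
Final shape: (5, 2, 2).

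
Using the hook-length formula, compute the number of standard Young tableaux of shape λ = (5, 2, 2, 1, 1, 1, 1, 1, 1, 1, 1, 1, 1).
# SYT of shape (5, 2, 2, 1, 1, 1, 1, 1, 1, 1, 1, 1, 1) = 175560

Hook-length formula: f^λ = n! / Π hook(c), product over all cells c of the Young diagram. For λ = (5, 2, 2, 1, 1, 1, 1, 1, 1, 1, 1, 1, 1), n = 19 boxes. Hook lengths by row (left-to-right, top-to-bottom): [17, 6, 3, 2, 1]; [13, 2]; [12, 1]; [10]; [9]; [8]; [7]; [6]; [5]; [4]; [3]; [2]; [1]. Product of hooks = 692897587200. So f^λ = 19! / 692897587200 = 121645100408832000 / 692897587200 = 175560.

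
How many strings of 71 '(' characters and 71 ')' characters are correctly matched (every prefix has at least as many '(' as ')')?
C_71 = 5175569924646105559418940193995065716350

These balanced parentheses are counted by the Catalan number C_n = (1/(n + 1)) · C(2n, n). For n = 71: C_71 = (1/72) · C(142, 71) = 372641034574519600278163693967644731577200/72 = 5175569924646105559418940193995065716350.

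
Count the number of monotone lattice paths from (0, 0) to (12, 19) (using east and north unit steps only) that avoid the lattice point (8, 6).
Number of paths = 133973385

Total paths from (0, 0) to (12, 19): C(31, 12) = 141120525. Paths through (8, 6): (paths (0, 0) → (8, 6)) × (paths (8, 6) → (12, 19)) = C(14, 8) · C(17, 4) = 3003 · 2380 = 7147140. Avoidance count = 141120525 − 7147140 = 133973385.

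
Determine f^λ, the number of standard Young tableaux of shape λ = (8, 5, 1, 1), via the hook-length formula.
# SYT of shape (8, 5, 1, 1) = 35100

Hook-length formula: f^λ = n! / Π hook(c), product over all cells c of the Young diagram. For λ = (8, 5, 1, 1), n = 15 boxes. Hook lengths by row (left-to-right, top-to-bottom): [11, 8, 7, 6, 5, 3, 2, 1]; [7, 4, 3, 2, 1]; [2]; [1]. Product of hooks = 37255680. So f^λ = 15! / 37255680 = 1307674368000 / 37255680 = 35100.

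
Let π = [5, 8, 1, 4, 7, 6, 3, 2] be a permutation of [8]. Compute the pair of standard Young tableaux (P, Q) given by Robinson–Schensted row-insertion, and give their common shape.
P = [1, 2, 6] / [3, 7] / [4] / [5] / [8];  Q = [1, 2, 5] / [3, 4] / [6] / [7] / [8];  common shape = (3, 2, 1, 1, 1)

Row-insert the values π_1, π_2, … into P one at a time, bumping the leftmost entry strictly greater than the inserted value down to the next row. The recording tableau Q records, in position (i, j), the step at which that cell was added to P.
  Insert 5 (step 1): P = [5];  Q = [1]
  Insert 8 (step 2): P = [5, 8];  Q = [1, 2]
  Insert 1 (step 3): P = [1, 8] / [5];  Q = [1, 2] / [3]
  Insert 4 (step 4): P = [1, 4] / [5, 8];  Q = [1, 2] / [3, 4]
  Insert 7 (step 5): P = [1, 4, 7] / [5, 8];  Q = [1, 2, 5] / [3, 4]
  Insert 6 (step 6): P = [1, 4, 6] / [5, 7] / [8];  Q = [1, 2, 5] / [3, 4] / [6]
  Insert 3 (step 7): P = [1, 3, 6] / [4, 7] / [5] / [8];  Q = [1, 2, 5] / [3, 4] / [6] / [7]
  Insert 2 (step 8): P = [1, 2, 6] / [3, 7] / [4] / [5] / [8];  Q = [1, 2, 5] / [3, 4] / [6] / [7] / [8]
Final shape: (3, 2, 1, 1, 1).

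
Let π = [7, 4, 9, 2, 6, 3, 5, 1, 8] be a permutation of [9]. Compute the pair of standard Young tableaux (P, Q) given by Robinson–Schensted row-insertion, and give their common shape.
P = [1, 3, 5, 8] / [2, 6] / [4, 9] / [7];  Q = [1, 3, 7, 9] / [2, 5] / [4, 6] / [8];  common shape = (4, 2, 2, 1)

Row-insert the values π_1, π_2, … into P one at a time, bumping the leftmost entry strictly greater than the inserted value down to the next row. The recording tableau Q records, in position (i, j), the step at which that cell was added to P.
  Insert 7 (step 1): P = [7];  Q = [1]
  Insert 4 (step 2): P = [4] / [7];  Q = [1] / [2]
  Insert 9 (step 3): P = [4, 9] / [7];  Q = [1, 3] / [2]
  Insert 2 (step 4): P = [2, 9] / [4] / [7];  Q = [1, 3] / [2] / [4]
  Insert 6 (step 5): P = [2, 6] / [4, 9] / [7];  Q = [1, 3] / [2, 5] / [4]
  Insert 3 (step 6): P = [2, 3] / [4, 6] / [7, 9];  Q = [1, 3] / [2, 5] / [4, 6]
  Insert 5 (step 7): P = [2, 3, 5] / [4, 6] / [7, 9];  Q = [1, 3, 7] / [2, 5] / [4, 6]
  Insert 1 (step 8): P = [1, 3, 5] / [2, 6] / [4, 9] / [7];  Q = [1, 3, 7] / [2, 5] / [4, 6] / [8]
  Insert 8 (step 9): P = [1, 3, 5, 8] / [2, 6] / [4, 9] / [7];  Q = [1, 3, 7, 9] / [2, 5] / [4, 6] / [8]
Final shape: (4, 2, 2, 1).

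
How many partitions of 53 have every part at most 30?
p(53, parts ≤ 30) = 325423

Use the recurrence p(n, m) = p(n, m−1) + p(n−m, m): either the largest part is < m (count p(n, m−1)) or the largest part is exactly m (remove one copy of m, count p(n−m, m)). With p(0, ·) = 1 this gives p(53, parts ≤ 30) = 325423. (By conjugating Young diagrams, this also counts partitions of 53 into at most 30 parts.)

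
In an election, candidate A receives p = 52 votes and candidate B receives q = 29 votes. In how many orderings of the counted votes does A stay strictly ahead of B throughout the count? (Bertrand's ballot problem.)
Strict-lead orderings = 2308172944585185855760

Total orderings of the 81 votes with 52 for A: C(81, 52) = 8128782978756524100720. By the Bertrand ballot formula (Cycle Lemma / reflection principle), the number of orderings in which A is strictly ahead of B throughout is (p − q)/(p + q) · C(p + q, p) = (52 − 29)/(52 + 29) · 8128782978756524100720 = 2308172944585185855760.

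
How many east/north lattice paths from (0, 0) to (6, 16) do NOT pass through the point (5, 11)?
Number of paths = 48405

Total paths from (0, 0) to (6, 16): C(22, 6) = 74613. Paths through (5, 11): (paths (0, 0) → (5, 11)) × (paths (5, 11) → (6, 16)) = C(16, 5) · C(6, 1) = 4368 · 6 = 26208. Avoidance count = 74613 − 26208 = 48405.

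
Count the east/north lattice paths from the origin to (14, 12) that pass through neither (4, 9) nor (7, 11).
Number of paths = 9255818

Inclusion–exclusion. Total paths: C(26, 14) = 9657700. Through P₁: C(13, 4)·C(13, 10) = 204490. Through P₂: C(18, 7)·C(8, 7) = 254592. Since P₁ is strictly southwest of P₂, a monotone path through both must visit P₁ then P₂; paths through both = C(13, 4)·C(5, 3)·C(8, 7) = 57200. Avoid both = 9657700 − 204490 − 254592 + 57200 = 9255818.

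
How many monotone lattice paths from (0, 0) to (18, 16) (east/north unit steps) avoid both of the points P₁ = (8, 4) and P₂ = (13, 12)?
Number of paths = 1308904050

Inclusion–exclusion. Total paths: C(34, 18) = 2203961430. Through P₁: C(12, 8)·C(22, 10) = 320089770. Through P₂: C(25, 13)·C(9, 5) = 655237800. Since P₁ is strictly southwest of P₂, a monotone path through both must visit P₁ then P₂; paths through both = C(12, 8)·C(13, 5)·C(9, 5) = 80270190. Avoid both = 2203961430 − 320089770 − 655237800 + 80270190 = 1308904050.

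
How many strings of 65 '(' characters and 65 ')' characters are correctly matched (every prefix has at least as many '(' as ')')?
C_65 = 1440418573150919668872489894243865350

These balanced parentheses are counted by the Catalan number C_n = (1/(n + 1)) · C(2n, n). For n = 65: C_65 = (1/66) · C(130, 65) = 95067625827960698145584333020095113100/66 = 1440418573150919668872489894243865350.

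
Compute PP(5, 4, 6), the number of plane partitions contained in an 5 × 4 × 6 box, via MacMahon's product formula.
PP(5, 4, 6) = 133613766

Evaluate the triple product over i = 1..5, j = 1..4, k = 1..6. The factors are (2/1) · (3/2) · (4/3) · (5/4) · (6/5) · (7/6) · (3/2) · (4/3) · … (120 factors total). The numerators and denominators telescope so the product is an integer; carrying out the multiplication exactly gives PP(5, 4, 6) = 133613766.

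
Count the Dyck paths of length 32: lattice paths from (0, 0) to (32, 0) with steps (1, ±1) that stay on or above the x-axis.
C_16 = 35357670

These Dyck paths are counted by the Catalan number C_n = (1/(n + 1)) · C(2n, n). For n = 16: C_16 = (1/17) · C(32, 16) = 601080390/17 = 35357670.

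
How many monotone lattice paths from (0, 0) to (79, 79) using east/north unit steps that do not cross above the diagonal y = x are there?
C_79 = 289450081175264899454283846029490767264392230

These NE paths below the diagonal are counted by the Catalan number C_n = (1/(n + 1)) · C(2n, n). For n = 79: C_79 = (1/80) · C(158, 79) = 23156006494021191956342707682359261381151378400/80 = 289450081175264899454283846029490767264392230.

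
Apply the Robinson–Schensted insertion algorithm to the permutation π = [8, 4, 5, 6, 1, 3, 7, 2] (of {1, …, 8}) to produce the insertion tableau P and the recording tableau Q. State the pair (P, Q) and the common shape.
P = [1, 2, 6, 7] / [3, 5] / [4] / [8];  Q = [1, 3, 4, 7] / [2, 6] / [5] / [8];  common shape = (4, 2, 1, 1)

Row-insert the values π_1, π_2, … into P one at a time, bumping the leftmost entry strictly greater than the inserted value down to the next row. The recording tableau Q records, in position (i, j), the step at which that cell was added to P.
  Insert 8 (step 1): P = [8];  Q = [1]
  Insert 4 (step 2): P = [4] / [8];  Q = [1] / [2]
  Insert 5 (step 3): P = [4, 5] / [8];  Q = [1, 3] / [2]
  Insert 6 (step 4): P = [4, 5, 6] / [8];  Q = [1, 3, 4] / [2]
  Insert 1 (step 5): P = [1, 5, 6] / [4] / [8];  Q = [1, 3, 4] / [2] / [5]
  Insert 3 (step 6): P = [1, 3, 6] / [4, 5] / [8];  Q = [1, 3, 4] / [2, 6] / [5]
  Insert 7 (step 7): P = [1, 3, 6, 7] / [4, 5] / [8];  Q = [1, 3, 4, 7] / [2, 6] / [5]
  Insert 2 (step 8): P = [1, 2, 6, 7] / [3, 5] / [4] / [8];  Q = [1, 3, 4, 7] / [2, 6] / [5] / [8]
Final shape: (4, 2, 1, 1).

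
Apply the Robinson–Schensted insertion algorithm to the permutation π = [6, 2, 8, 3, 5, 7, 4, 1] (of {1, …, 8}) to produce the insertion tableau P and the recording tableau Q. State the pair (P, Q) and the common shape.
P = [1, 3, 4, 7] / [2, 8] / [5] / [6];  Q = [1, 3, 5, 6] / [2, 4] / [7] / [8];  common shape = (4, 2, 1, 1)

Row-insert the values π_1, π_2, … into P one at a time, bumping the leftmost entry strictly greater than the inserted value down to the next row. The recording tableau Q records, in position (i, j), the step at which that cell was added to P.
  Insert 6 (step 1): P = [6];  Q = [1]
  Insert 2 (step 2): P = [2] / [6];  Q = [1] / [2]
  Insert 8 (step 3): P = [2, 8] / [6];  Q = [1, 3] / [2]
  Insert 3 (step 4): P = [2, 3] / [6, 8];  Q = [1, 3] / [2, 4]
  Insert 5 (step 5): P = [2, 3, 5] / [6, 8];  Q = [1, 3, 5] / [2, 4]
  Insert 7 (step 6): P = [2, 3, 5, 7] / [6, 8];  Q = [1, 3, 5, 6] / [2, 4]
  Insert 4 (step 7): P = [2, 3, 4, 7] / [5, 8] / [6];  Q = [1, 3, 5, 6] / [2, 4] / [7]
  Insert 1 (step 8): P = [1, 3, 4, 7] / [2, 8] / [5] / [6];  Q = [1, 3, 5, 6] / [2, 4] / [7] / [8]
Final shape: (4, 2, 1, 1).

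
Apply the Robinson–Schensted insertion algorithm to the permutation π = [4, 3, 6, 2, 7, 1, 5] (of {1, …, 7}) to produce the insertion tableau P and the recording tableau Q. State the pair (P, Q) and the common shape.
P = [1, 5, 7] / [2, 6] / [3] / [4];  Q = [1, 3, 5] / [2, 7] / [4] / [6];  common shape = (3, 2, 1, 1)

Row-insert the values π_1, π_2, … into P one at a time, bumping the leftmost entry strictly greater than the inserted value down to the next row. The recording tableau Q records, in position (i, j), the step at which that cell was added to P.
  Insert 4 (step 1): P = [4];  Q = [1]
  Insert 3 (step 2): P = [3] / [4];  Q = [1] / [2]
  Insert 6 (step 3): P = [3, 6] / [4];  Q = [1, 3] / [2]
  Insert 2 (step 4): P = [2, 6] / [3] / [4];  Q = [1, 3] / [2] / [4]
  Insert 7 (step 5): P = [2, 6, 7] / [3] / [4];  Q = [1, 3, 5] / [2] / [4]
  Insert 1 (step 6): P = [1, 6, 7] / [2] / [3] / [4];  Q = [1, 3, 5] / [2] / [4] / [6]
  Insert 5 (step 7): P = [1, 5, 7] / [2, 6] / [3] / [4];  Q = [1, 3, 5] / [2, 7] / [4] / [6]
Final shape: (3, 2, 1, 1).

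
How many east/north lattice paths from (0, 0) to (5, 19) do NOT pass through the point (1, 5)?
Number of paths = 24144

Total paths from (0, 0) to (5, 19): C(24, 5) = 42504. Paths through (1, 5): (paths (0, 0) → (1, 5)) × (paths (1, 5) → (5, 19)) = C(6, 1) · C(18, 4) = 6 · 3060 = 18360. Avoidance count = 42504 − 18360 = 24144.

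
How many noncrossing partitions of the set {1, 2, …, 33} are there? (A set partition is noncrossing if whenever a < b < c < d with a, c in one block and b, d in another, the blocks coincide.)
C_33 = 212336130412243110

These noncrossing partitions are counted by the Catalan number C_n = (1/(n + 1)) · C(2n, n). For n = 33: C_33 = (1/34) · C(66, 33) = 7219428434016265740/34 = 212336130412243110.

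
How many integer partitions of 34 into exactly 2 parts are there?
p(34, 2 parts) = 17

Partitions of n into exactly k parts are in bijection with partitions of n − k into at most k parts (subtract 1 from each part). So p(34, exactly 2) = p(32, parts ≤ 2). Computing via the recurrence p(m, j) = p(m, j−1) + p(m−j, j) gives 17.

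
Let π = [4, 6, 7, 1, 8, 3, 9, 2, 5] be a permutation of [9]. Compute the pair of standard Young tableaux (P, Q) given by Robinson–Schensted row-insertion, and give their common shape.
P = [1, 2, 5, 8, 9] / [3, 6, 7] / [4];  Q = [1, 2, 3, 5, 7] / [4, 6, 9] / [8];  common shape = (5, 3, 1)

Row-insert the values π_1, π_2, … into P one at a time, bumping the leftmost entry strictly greater than the inserted value down to the next row. The recording tableau Q records, in position (i, j), the step at which that cell was added to P.
  Insert 4 (step 1): P = [4];  Q = [1]
  Insert 6 (step 2): P = [4, 6];  Q = [1, 2]
  Insert 7 (step 3): P = [4, 6, 7];  Q = [1, 2, 3]
  Insert 1 (step 4): P = [1, 6, 7] / [4];  Q = [1, 2, 3] / [4]
  Insert 8 (step 5): P = [1, 6, 7, 8] / [4];  Q = [1, 2, 3, 5] / [4]
  Insert 3 (step 6): P = [1, 3, 7, 8] / [4, 6];  Q = [1, 2, 3, 5] / [4, 6]
  Insert 9 (step 7): P = [1, 3, 7, 8, 9] / [4, 6];  Q = [1, 2, 3, 5, 7] / [4, 6]
  Insert 2 (step 8): P = [1, 2, 7, 8, 9] / [3, 6] / [4];  Q = [1, 2, 3, 5, 7] / [4, 6] / [8]
  Insert 5 (step 9): P = [1, 2, 5, 8, 9] / [3, 6, 7] / [4];  Q = [1, 2, 3, 5, 7] / [4, 6, 9] / [8]
Final shape: (5, 3, 1).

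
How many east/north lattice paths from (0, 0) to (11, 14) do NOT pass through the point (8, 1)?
Number of paths = 4452360

Total paths from (0, 0) to (11, 14): C(25, 11) = 4457400. Paths through (8, 1): (paths (0, 0) → (8, 1)) × (paths (8, 1) → (11, 14)) = C(9, 8) · C(16, 3) = 9 · 560 = 5040. Avoidance count = 4457400 − 5040 = 4452360.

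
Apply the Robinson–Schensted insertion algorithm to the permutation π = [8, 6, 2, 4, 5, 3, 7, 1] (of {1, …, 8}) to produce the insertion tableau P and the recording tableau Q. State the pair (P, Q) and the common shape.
P = [1, 3, 5, 7] / [2] / [4] / [6] / [8];  Q = [1, 4, 5, 7] / [2] / [3] / [6] / [8];  common shape = (4, 1, 1, 1, 1)

Row-insert the values π_1, π_2, … into P one at a time, bumping the leftmost entry strictly greater than the inserted value down to the next row. The recording tableau Q records, in position (i, j), the step at which that cell was added to P.
  Insert 8 (step 1): P = [8];  Q = [1]
  Insert 6 (step 2): P = [6] / [8];  Q = [1] / [2]
  Insert 2 (step 3): P = [2] / [6] / [8];  Q = [1] / [2] / [3]
  Insert 4 (step 4): P = [2, 4] / [6] / [8];  Q = [1, 4] / [2] / [3]
  Insert 5 (step 5): P = [2, 4, 5] / [6] / [8];  Q = [1, 4, 5] / [2] / [3]
  Insert 3 (step 6): P = [2, 3, 5] / [4] / [6] / [8];  Q = [1, 4, 5] / [2] / [3] / [6]
  Insert 7 (step 7): P = [2, 3, 5, 7] / [4] / [6] / [8];  Q = [1, 4, 5, 7] / [2] / [3] / [6]
  Insert 1 (step 8): P = [1, 3, 5, 7] / [2] / [4] / [6] / [8];  Q = [1, 4, 5, 7] / [2] / [3] / [6] / [8]
Final shape: (4, 1, 1, 1, 1).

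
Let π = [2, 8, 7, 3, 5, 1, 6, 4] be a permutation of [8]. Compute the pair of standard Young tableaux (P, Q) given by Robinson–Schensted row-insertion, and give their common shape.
P = [1, 3, 4, 6] / [2, 5] / [7] / [8];  Q = [1, 2, 5, 7] / [3, 8] / [4] / [6];  common shape = (4, 2, 1, 1)

Row-insert the values π_1, π_2, … into P one at a time, bumping the leftmost entry strictly greater than the inserted value down to the next row. The recording tableau Q records, in position (i, j), the step at which that cell was added to P.
  Insert 2 (step 1): P = [2];  Q = [1]
  Insert 8 (step 2): P = [2, 8];  Q = [1, 2]
  Insert 7 (step 3): P = [2, 7] / [8];  Q = [1, 2] / [3]
  Insert 3 (step 4): P = [2, 3] / [7] / [8];  Q = [1, 2] / [3] / [4]
  Insert 5 (step 5): P = [2, 3, 5] / [7] / [8];  Q = [1, 2, 5] / [3] / [4]
  Insert 1 (step 6): P = [1, 3, 5] / [2] / [7] / [8];  Q = [1, 2, 5] / [3] / [4] / [6]
  Insert 6 (step 7): P = [1, 3, 5, 6] / [2] / [7] / [8];  Q = [1, 2, 5, 7] / [3] / [4] / [6]
  Insert 4 (step 8): P = [1, 3, 4, 6] / [2, 5] / [7] / [8];  Q = [1, 2, 5, 7] / [3, 8] / [4] / [6]
Final shape: (4, 2, 1, 1).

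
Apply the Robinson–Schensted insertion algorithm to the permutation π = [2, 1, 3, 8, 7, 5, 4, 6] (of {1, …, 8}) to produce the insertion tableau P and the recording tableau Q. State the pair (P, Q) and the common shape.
P = [1, 3, 4, 6] / [2, 5] / [7] / [8];  Q = [1, 3, 4, 8] / [2, 5] / [6] / [7];  common shape = (4, 2, 1, 1)

Row-insert the values π_1, π_2, … into P one at a time, bumping the leftmost entry strictly greater than the inserted value down to the next row. The recording tableau Q records, in position (i, j), the step at which that cell was added to P.
  Insert 2 (step 1): P = [2];  Q = [1]
  Insert 1 (step 2): P = [1] / [2];  Q = [1] / [2]
  Insert 3 (step 3): P = [1, 3] / [2];  Q = [1, 3] / [2]
  Insert 8 (step 4): P = [1, 3, 8] / [2];  Q = [1, 3, 4] / [2]
  Insert 7 (step 5): P = [1, 3, 7] / [2, 8];  Q = [1, 3, 4] / [2, 5]
  Insert 5 (step 6): P = [1, 3, 5] / [2, 7] / [8];  Q = [1, 3, 4] / [2, 5] / [6]
  Insert 4 (step 7): P = [1, 3, 4] / [2, 5] / [7] / [8];  Q = [1, 3, 4] / [2, 5] / [6] / [7]
  Insert 6 (step 8): P = [1, 3, 4, 6] / [2, 5] / [7] / [8];  Q = [1, 3, 4, 8] / [2, 5] / [6] / [7]
Final shape: (4, 2, 1, 1).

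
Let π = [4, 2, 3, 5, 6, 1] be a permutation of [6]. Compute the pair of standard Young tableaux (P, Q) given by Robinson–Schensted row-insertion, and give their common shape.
P = [1, 3, 5, 6] / [2] / [4];  Q = [1, 3, 4, 5] / [2] / [6];  common shape = (4, 1, 1)

Row-insert the values π_1, π_2, … into P one at a time, bumping the leftmost entry strictly greater than the inserted value down to the next row. The recording tableau Q records, in position (i, j), the step at which that cell was added to P.
  Insert 4 (step 1): P = [4];  Q = [1]
  Insert 2 (step 2): P = [2] / [4];  Q = [1] / [2]
  Insert 3 (step 3): P = [2, 3] / [4];  Q = [1, 3] / [2]
  Insert 5 (step 4): P = [2, 3, 5] / [4];  Q = [1, 3, 4] / [2]
  Insert 6 (step 5): P = [2, 3, 5, 6] / [4];  Q = [1, 3, 4, 5] / [2]
  Insert 1 (step 6): P = [1, 3, 5, 6] / [2] / [4];  Q = [1, 3, 4, 5] / [2] / [6]
Final shape: (4, 1, 1).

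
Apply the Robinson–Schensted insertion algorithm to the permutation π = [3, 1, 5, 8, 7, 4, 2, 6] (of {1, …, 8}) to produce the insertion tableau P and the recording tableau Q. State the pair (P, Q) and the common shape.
P = [1, 2, 6] / [3, 4, 7] / [5] / [8];  Q = [1, 3, 4] / [2, 5, 8] / [6] / [7];  common shape = (3, 3, 1, 1)

Row-insert the values π_1, π_2, … into P one at a time, bumping the leftmost entry strictly greater than the inserted value down to the next row. The recording tableau Q records, in position (i, j), the step at which that cell was added to P.
  Insert 3 (step 1): P = [3];  Q = [1]
  Insert 1 (step 2): P = [1] / [3];  Q = [1] / [2]
  Insert 5 (step 3): P = [1, 5] / [3];  Q = [1, 3] / [2]
  Insert 8 (step 4): P = [1, 5, 8] / [3];  Q = [1, 3, 4] / [2]
  Insert 7 (step 5): P = [1, 5, 7] / [3, 8];  Q = [1, 3, 4] / [2, 5]
  Insert 4 (step 6): P = [1, 4, 7] / [3, 5] / [8];  Q = [1, 3, 4] / [2, 5] / [6]
  Insert 2 (step 7): P = [1, 2, 7] / [3, 4] / [5] / [8];  Q = [1, 3, 4] / [2, 5] / [6] / [7]
  Insert 6 (step 8): P = [1, 2, 6] / [3, 4, 7] / [5] / [8];  Q = [1, 3, 4] / [2, 5, 8] / [6] / [7]
Final shape: (3, 3, 1, 1).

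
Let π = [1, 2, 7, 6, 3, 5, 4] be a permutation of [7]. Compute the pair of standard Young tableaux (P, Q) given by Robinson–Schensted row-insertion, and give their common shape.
P = [1, 2, 3, 4] / [5] / [6] / [7];  Q = [1, 2, 3, 6] / [4] / [5] / [7];  common shape = (4, 1, 1, 1)

Row-insert the values π_1, π_2, … into P one at a time, bumping the leftmost entry strictly greater than the inserted value down to the next row. The recording tableau Q records, in position (i, j), the step at which that cell was added to P.
  Insert 1 (step 1): P = [1];  Q = [1]
  Insert 2 (step 2): P = [1, 2];  Q = [1, 2]
  Insert 7 (step 3): P = [1, 2, 7];  Q = [1, 2, 3]
  Insert 6 (step 4): P = [1, 2, 6] / [7];  Q = [1, 2, 3] / [4]
  Insert 3 (step 5): P = [1, 2, 3] / [6] / [7];  Q = [1, 2, 3] / [4] / [5]
  Insert 5 (step 6): P = [1, 2, 3, 5] / [6] / [7];  Q = [1, 2, 3, 6] / [4] / [5]
  Insert 4 (step 7): P = [1, 2, 3, 4] / [5] / [6] / [7];  Q = [1, 2, 3, 6] / [4] / [5] / [7]
Final shape: (4, 1, 1, 1).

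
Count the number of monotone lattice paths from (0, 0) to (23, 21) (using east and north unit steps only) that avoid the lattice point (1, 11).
Number of paths = 2011842253200

Total paths from (0, 0) to (23, 21): C(44, 23) = 2012616400080. Paths through (1, 11): (paths (0, 0) → (1, 11)) × (paths (1, 11) → (23, 21)) = C(12, 1) · C(32, 22) = 12 · 64512240 = 774146880. Avoidance count = 2012616400080 − 774146880 = 2011842253200.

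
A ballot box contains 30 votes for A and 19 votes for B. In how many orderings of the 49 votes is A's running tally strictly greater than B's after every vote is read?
Strict-lead orderings = 4232010895376

Total orderings of the 49 votes with 30 for A: C(49, 30) = 18851684897584. By the Bertrand ballot formula (Cycle Lemma / reflection principle), the number of orderings in which A is strictly ahead of B throughout is (p − q)/(p + q) · C(p + q, p) = (30 − 19)/(30 + 19) · 18851684897584 = 4232010895376.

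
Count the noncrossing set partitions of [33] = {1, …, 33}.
C_33 = 212336130412243110

These noncrossing partitions are counted by the Catalan number C_n = (1/(n + 1)) · C(2n, n). For n = 33: C_33 = (1/34) · C(66, 33) = 7219428434016265740/34 = 212336130412243110.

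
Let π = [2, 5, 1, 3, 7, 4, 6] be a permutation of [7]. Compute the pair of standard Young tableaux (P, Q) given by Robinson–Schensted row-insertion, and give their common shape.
P = [1, 3, 4, 6] / [2, 5, 7];  Q = [1, 2, 5, 7] / [3, 4, 6];  common shape = (4, 3)

Row-insert the values π_1, π_2, … into P one at a time, bumping the leftmost entry strictly greater than the inserted value down to the next row. The recording tableau Q records, in position (i, j), the step at which that cell was added to P.
  Insert 2 (step 1): P = [2];  Q = [1]
  Insert 5 (step 2): P = [2, 5];  Q = [1, 2]
  Insert 1 (step 3): P = [1, 5] / [2];  Q = [1, 2] / [3]
  Insert 3 (step 4): P = [1, 3] / [2, 5];  Q = [1, 2] / [3, 4]
  Insert 7 (step 5): P = [1, 3, 7] / [2, 5];  Q = [1, 2, 5] / [3, 4]
  Insert 4 (step 6): P = [1, 3, 4] / [2, 5, 7];  Q = [1, 2, 5] / [3, 4, 6]
  Insert 6 (step 7): P = [1, 3, 4, 6] / [2, 5, 7];  Q = [1, 2, 5, 7] / [3, 4, 6]
Final shape: (4, 3).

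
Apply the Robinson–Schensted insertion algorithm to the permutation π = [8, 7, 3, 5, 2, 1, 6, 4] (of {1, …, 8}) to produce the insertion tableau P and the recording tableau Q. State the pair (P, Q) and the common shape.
P = [1, 4, 6] / [2, 5] / [3] / [7] / [8];  Q = [1, 4, 7] / [2, 8] / [3] / [5] / [6];  common shape = (3, 2, 1, 1, 1)

Row-insert the values π_1, π_2, … into P one at a time, bumping the leftmost entry strictly greater than the inserted value down to the next row. The recording tableau Q records, in position (i, j), the step at which that cell was added to P.
  Insert 8 (step 1): P = [8];  Q = [1]
  Insert 7 (step 2): P = [7] / [8];  Q = [1] / [2]
  Insert 3 (step 3): P = [3] / [7] / [8];  Q = [1] / [2] / [3]
  Insert 5 (step 4): P = [3, 5] / [7] / [8];  Q = [1, 4] / [2] / [3]
  Insert 2 (step 5): P = [2, 5] / [3] / [7] / [8];  Q = [1, 4] / [2] / [3] / [5]
  Insert 1 (step 6): P = [1, 5] / [2] / [3] / [7] / [8];  Q = [1, 4] / [2] / [3] / [5] / [6]
  Insert 6 (step 7): P = [1, 5, 6] / [2] / [3] / [7] / [8];  Q = [1, 4, 7] / [2] / [3] / [5] / [6]
  Insert 4 (step 8): P = [1, 4, 6] / [2, 5] / [3] / [7] / [8];  Q = [1, 4, 7] / [2, 8] / [3] / [5] / [6]
Final shape: (3, 2, 1, 1, 1).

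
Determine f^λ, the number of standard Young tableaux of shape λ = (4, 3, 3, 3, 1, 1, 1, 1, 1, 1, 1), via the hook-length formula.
# SYT of shape (4, 3, 3, 3, 1, 1, 1, 1, 1, 1, 1) = 6046560

Hook-length formula: f^λ = n! / Π hook(c), product over all cells c of the Young diagram. For λ = (4, 3, 3, 3, 1, 1, 1, 1, 1, 1, 1), n = 20 boxes. Hook lengths by row (left-to-right, top-to-bottom): [14, 6, 5, 1]; [12, 4, 3]; [11, 3, 2]; [10, 2, 1]; [7]; [6]; [5]; [4]; [3]; [2]; [1]. Product of hooks = 402361344000. So f^λ = 20! / 402361344000 = 2432902008176640000 / 402361344000 = 6046560.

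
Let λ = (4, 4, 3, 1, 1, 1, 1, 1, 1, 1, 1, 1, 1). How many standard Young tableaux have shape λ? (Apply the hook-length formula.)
# SYT of shape (4, 4, 3, 1, 1, 1, 1, 1, 1, 1, 1, 1, 1) = 4700619

Hook-length formula: f^λ = n! / Π hook(c), product over all cells c of the Young diagram. For λ = (4, 4, 3, 1, 1, 1, 1, 1, 1, 1, 1, 1, 1), n = 21 boxes. Hook lengths by row (left-to-right, top-to-bottom): [16, 5, 4, 2]; [15, 4, 3, 1]; [13, 2, 1]; [10]; [9]; [8]; [7]; [6]; [5]; [4]; [3]; [2]; [1]. Product of hooks = 10868981760000. So f^λ = 21! / 10868981760000 = 51090942171709440000 / 10868981760000 = 4700619.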